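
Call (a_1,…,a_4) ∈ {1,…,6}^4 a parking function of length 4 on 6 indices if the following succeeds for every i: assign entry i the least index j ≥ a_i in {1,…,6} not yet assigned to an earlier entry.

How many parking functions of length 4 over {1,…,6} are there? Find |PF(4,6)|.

1029

#PF = (7−4)·7^(4−1) = 3·343 = 1029
One tuple (2,1,5,3) → sorted (1,2,3,5): b_i ≤ 2+i ∀i, a PF.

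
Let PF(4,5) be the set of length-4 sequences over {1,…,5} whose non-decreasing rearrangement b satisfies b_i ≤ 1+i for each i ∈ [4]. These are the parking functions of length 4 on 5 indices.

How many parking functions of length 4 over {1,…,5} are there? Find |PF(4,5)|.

432

Count = (5−4+1)·(5+1)^(4−1) = 2 · 216 = 432 (Konheim–Weiss)
Check (1,1,1,4) → sorted (1,1,1,4): b_i ≤ 1+i ∀i, a PF.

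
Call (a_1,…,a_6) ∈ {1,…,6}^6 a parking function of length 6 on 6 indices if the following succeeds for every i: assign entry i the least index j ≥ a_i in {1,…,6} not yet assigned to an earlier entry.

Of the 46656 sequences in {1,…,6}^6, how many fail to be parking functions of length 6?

29849

|PF(6,6)| = (6+1−6)·(6+1)^{6−1} = 1·16807 = 16807 (Konheim–Weiss)
E.g. (5,6,5,5,6,4) → sorted (4,5,5,5,6,6): b_1=4>1, not a PF.
Total 46656; non-PF = 46656−16807 = 29849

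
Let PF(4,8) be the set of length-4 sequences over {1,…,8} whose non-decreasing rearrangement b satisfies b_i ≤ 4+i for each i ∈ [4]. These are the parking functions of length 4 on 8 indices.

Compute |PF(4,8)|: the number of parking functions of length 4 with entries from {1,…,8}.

3645

#PF = (9−4)·9^(4−1) = 5·729 = 3645 [KW]
One tuple (7,2,2,5) → sorted (2,2,5,7): b_i ≤ 4+i ∀i, a PF.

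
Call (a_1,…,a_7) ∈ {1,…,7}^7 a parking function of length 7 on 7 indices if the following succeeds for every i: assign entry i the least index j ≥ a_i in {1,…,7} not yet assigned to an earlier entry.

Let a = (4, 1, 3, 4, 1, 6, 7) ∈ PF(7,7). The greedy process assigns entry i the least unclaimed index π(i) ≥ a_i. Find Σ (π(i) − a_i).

Σπ(i) = 1+…+7 = 28; Σa = 4+1+3+4+1+6+7 = 26; disp = 28−26 = 2.

2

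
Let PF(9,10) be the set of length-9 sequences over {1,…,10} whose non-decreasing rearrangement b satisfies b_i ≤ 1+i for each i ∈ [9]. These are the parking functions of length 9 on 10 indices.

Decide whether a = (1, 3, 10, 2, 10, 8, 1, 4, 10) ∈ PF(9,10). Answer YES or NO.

Sorted: b = (1, 1, 2, 3, 4, 8, 10, 10, 10).
  b_1=1 ≤ 2
  b_2=1 ≤ 3
  b_3=2 ≤ 4
  b_4=3 ≤ 5
  b_5=4 ≤ 6
  b_6=8 > 7
  fails at i=6 ⇒ NO

NO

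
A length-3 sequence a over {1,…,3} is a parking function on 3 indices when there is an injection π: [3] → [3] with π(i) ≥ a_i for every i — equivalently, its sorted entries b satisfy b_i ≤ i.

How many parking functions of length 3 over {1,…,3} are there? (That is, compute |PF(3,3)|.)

#PF = (4−3)·4^(3−1) = 1×16 = 16
One tuple (1,2,2) → sorted (1,2,2): b_i ≤ i ∀i, a PF.

16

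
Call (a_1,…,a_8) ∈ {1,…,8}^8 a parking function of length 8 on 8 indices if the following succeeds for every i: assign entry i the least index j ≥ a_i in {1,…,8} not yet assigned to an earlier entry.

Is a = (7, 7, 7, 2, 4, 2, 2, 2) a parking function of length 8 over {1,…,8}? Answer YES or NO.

Order a: b = (2, 2, 2, 2, 4, 7, 7, 7).
  b_1=2 > 1
  fails at i=1 ⇒ NO

NO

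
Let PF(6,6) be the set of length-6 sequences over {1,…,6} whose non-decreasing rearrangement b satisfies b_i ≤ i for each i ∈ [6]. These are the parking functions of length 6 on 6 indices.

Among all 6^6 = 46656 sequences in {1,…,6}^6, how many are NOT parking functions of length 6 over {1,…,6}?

|PF(6,6)| = (6+1−6)·(6+1)^{6−1} = 1 · 16807 = 16807 [KW]
Example (5,5,4,6,5,5) → sorted (4,5,5,5,5,6): b_1=4>1, not a PF.
So 46656 − 16807 = 29849 fail.

29849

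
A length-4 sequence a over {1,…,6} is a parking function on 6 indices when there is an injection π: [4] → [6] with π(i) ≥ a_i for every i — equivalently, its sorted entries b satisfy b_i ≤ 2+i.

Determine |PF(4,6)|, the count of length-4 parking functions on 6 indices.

|PF(4,6)| = 3·7^3 = 3×343 = 1029 (Konheim–Weiss)
Example (4,1,1,3) → sorted (1,1,3,4): b_i ≤ 2+i ∀i, a PF.

1029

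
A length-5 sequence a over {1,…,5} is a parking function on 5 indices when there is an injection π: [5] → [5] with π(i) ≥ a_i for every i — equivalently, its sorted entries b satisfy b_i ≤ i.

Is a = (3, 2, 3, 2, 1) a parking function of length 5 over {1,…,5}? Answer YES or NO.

Sorted: b = (1, 2, 2, 3, 3).
  b_1=1 ≤ 1
  b_2=2 ≤ 2
  b_3=2 ≤ 3
  b_4=3 ≤ 4
  b_5=3 ≤ 5
All bounds hold ⇒ YES

YES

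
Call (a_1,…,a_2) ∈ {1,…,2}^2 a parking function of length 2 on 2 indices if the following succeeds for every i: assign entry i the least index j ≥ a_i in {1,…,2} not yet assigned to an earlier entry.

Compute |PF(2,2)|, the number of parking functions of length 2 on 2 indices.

3

#PF = (3−2)·3^(2−1) = 1 · 3 = 3 (Konheim–Weiss)
Example (1,2) → sorted (1,2): b_i ≤ i ∀i, a PF.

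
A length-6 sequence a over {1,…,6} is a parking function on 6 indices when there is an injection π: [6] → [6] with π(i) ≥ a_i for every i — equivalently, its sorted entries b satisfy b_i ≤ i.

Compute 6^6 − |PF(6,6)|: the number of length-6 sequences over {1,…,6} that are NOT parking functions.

|PF(6,6)| = (7−6)·7^(6−1) = 1×16807 = 16807 (Konheim–Weiss)
Example (6,2,6,4,1,5) → sorted (1,2,4,5,6,6): b_3=4>3, not a PF.
6^6 − 16807 = 46656 − 16807 = 29849

29849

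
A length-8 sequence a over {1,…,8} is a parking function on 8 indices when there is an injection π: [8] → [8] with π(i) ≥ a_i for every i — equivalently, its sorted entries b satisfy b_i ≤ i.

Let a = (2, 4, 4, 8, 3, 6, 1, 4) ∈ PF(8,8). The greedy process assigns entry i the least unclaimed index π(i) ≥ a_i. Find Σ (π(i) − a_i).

Σπ(i) = 1+…+8 = 36; Σa = 2+4+4+8+3+6+1+4 = 32; disp = 36−32 = 4.

4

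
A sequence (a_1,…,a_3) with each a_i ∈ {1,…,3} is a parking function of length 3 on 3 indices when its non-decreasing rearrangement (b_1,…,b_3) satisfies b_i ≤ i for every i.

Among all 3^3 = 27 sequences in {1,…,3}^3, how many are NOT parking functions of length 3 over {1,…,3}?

#PF = 1·4^2 = 1×16 = 16 [KW]
Check (2,2,2) → sorted (2,2,2): b_1=2>1, not a PF.
So 27 − 16 = 11 fail.

11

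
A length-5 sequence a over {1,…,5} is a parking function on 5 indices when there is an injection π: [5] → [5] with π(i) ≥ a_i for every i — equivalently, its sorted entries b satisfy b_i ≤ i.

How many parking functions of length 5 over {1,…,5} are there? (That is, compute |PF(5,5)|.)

|PF(5,5)| = 1·6^4 = 1×1296 = 1296
Example (2,5,1,3,4) → sorted (1,2,3,4,5): b_i ≤ i ∀i, a PF.

1296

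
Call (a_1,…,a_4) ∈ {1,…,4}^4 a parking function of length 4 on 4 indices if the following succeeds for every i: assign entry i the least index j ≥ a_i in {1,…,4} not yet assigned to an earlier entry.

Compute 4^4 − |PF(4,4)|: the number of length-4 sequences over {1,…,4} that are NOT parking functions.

131

Count = (5−4)·5^(4−1) = 1 · 125 = 125 (Pollak)
Example (3,4,4,2) → sorted (2,3,4,4): b_1=2>1, not a PF.
So 256 − 125 = 131 fail.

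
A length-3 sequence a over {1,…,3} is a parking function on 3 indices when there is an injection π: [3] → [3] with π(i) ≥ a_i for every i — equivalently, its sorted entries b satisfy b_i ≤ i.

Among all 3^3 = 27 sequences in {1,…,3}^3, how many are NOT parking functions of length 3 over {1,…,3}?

11

Count = 1·4^2 = 1×16 = 16 [KW]
E.g. (3,2,2) → sorted (2,2,3): b_1=2>1, not a PF.
Total 27; non-PF = 27−16 = 11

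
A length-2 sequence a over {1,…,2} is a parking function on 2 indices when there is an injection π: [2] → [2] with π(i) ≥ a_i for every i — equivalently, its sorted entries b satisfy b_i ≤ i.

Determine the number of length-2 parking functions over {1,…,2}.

|PF(2,2)| = (3−2)·3^(2−1) = 1 · 3 = 3 (Konheim–Weiss)
E.g. (2,1) → sorted (1,2): b_i ≤ i ∀i, a PF.

3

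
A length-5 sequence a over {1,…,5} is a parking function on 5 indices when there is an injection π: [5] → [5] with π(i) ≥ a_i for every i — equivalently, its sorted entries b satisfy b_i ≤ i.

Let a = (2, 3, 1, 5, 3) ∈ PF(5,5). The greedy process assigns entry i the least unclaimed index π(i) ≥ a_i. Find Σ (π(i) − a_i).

Σπ(i) = 1+…+5 = 15; Σa = 2+3+1+5+3 = 14; disp = 15−14 = 1.

1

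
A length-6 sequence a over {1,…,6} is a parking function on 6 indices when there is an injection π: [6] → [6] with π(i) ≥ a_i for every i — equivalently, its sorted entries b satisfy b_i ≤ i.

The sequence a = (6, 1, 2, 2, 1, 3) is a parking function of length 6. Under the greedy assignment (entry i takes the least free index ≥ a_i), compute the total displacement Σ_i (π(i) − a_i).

Σπ = 6·7/2 = 21 (π permutes [6]); Σa = 6+1+2+2+1+3 = 15; disp = 21−15 = 6.

6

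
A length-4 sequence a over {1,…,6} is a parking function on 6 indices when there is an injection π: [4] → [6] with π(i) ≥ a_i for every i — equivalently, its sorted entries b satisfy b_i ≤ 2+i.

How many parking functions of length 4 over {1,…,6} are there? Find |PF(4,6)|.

|PF| = (7−4)·7^(4−1) = 3 · 343 = 1029
Example (4,5,5,3) → sorted (3,4,5,5): b_i ≤ 2+i ∀i, a PF.

1029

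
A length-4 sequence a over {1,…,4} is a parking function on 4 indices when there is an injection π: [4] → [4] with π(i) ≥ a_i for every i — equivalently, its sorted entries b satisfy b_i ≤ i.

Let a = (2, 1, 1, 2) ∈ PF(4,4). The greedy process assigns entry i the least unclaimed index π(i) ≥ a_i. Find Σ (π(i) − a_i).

Σπ = 4·5/2 = 10 (π permutes [4]); Σa = 2+1+1+2 = 6; disp = 10−6 = 4.

4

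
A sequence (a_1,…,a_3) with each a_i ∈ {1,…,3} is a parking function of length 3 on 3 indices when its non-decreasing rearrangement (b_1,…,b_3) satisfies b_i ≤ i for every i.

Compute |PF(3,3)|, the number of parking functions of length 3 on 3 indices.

#PF = 1·4^2 = 1×16 = 16 (Pollak)
Check (2,1,1) → sorted (1,1,2): b_i ≤ i ∀i, a PF.

16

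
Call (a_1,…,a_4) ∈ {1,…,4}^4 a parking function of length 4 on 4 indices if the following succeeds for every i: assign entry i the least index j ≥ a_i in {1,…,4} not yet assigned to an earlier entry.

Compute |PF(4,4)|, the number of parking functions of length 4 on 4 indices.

125

|PF(4,4)| = (5−4)·5^(4−1) = 1 · 125 = 125 [KW]
Check (1,3,1,1) → sorted (1,1,1,3): b_i ≤ i ∀i, a PF.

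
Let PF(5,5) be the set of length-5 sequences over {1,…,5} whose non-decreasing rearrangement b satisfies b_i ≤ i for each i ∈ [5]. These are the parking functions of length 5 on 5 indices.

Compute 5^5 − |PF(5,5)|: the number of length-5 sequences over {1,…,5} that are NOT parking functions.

1829

|PF(5,5)| = (5+1−5)·(5+1)^{5−1} = 1 · 1296 = 1296 (Konheim–Weiss)
Example (5,5,2,5,2) → sorted (2,2,5,5,5): b_1=2>1, not a PF.
Total 3125; non-PF = 3125−1296 = 1829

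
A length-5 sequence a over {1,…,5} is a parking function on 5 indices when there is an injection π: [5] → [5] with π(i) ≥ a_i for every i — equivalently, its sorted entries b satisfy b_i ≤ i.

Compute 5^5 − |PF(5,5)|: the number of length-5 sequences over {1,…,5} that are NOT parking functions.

1829

|PF(5,5)| = 1·6^4 = 1 · 1296 = 1296 (Pollak)
Check (5,5,5,5,5) → sorted (5,5,5,5,5): b_1=5>1, not a PF.
5^5 − 1296 = 3125 − 1296 = 1829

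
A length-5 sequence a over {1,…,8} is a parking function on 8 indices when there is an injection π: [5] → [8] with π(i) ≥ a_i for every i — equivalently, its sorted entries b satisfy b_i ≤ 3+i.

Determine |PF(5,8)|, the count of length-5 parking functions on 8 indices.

|PF| = 4·9^4 = 4×6561 = 26244 [KW]
E.g. (1,4,5,3,4) → sorted (1,3,4,4,5): b_i ≤ 3+i ∀i, a PF.

26244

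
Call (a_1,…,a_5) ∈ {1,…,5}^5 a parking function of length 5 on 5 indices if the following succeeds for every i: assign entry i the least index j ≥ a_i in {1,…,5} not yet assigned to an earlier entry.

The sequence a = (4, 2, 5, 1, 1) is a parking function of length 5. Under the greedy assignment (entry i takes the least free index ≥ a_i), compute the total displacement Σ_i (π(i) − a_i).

Σπ = 5·6/2 = 15 (π permutes [5]); Σa = 4+2+5+1+1 = 13; disp = 15−13 = 2.

2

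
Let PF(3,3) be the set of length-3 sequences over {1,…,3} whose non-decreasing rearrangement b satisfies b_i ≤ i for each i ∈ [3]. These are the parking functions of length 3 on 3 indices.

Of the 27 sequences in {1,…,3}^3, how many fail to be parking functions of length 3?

Count = (3−3+1)·(3+1)^(3−1) = 1 · 16 = 16 (Pollak)
Check (3,2,3) → sorted (2,3,3): b_1=2>1, not a PF.
Total 27; non-PF = 27−16 = 11

11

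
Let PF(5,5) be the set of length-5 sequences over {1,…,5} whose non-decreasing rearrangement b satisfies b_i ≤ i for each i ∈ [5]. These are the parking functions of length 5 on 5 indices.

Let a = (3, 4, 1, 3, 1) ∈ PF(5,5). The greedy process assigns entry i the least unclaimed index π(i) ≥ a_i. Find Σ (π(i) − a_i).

Σπ(i) = 1+…+5 = 15; Σa = 3+4+1+3+1 = 12; disp = 15−12 = 3.

3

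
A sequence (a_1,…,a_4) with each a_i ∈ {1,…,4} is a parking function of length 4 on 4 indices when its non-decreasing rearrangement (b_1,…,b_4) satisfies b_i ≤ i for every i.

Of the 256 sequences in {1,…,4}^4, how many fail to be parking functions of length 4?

Count = 1·5^3 = 1×125 = 125 (Konheim–Weiss)
E.g. (3,2,4,3) → sorted (2,3,3,4): b_1=2>1, not a PF.
4^4 − 125 = 256 − 125 = 131

131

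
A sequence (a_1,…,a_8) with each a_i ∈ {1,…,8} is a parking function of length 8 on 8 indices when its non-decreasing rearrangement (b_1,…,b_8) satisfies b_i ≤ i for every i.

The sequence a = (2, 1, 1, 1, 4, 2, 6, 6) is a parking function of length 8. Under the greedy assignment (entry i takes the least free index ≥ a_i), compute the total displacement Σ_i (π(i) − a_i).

Σπ = 36 ({1..8} each once); Σa = 2+1+1+1+4+2+6+6 = 23; disp = 36−23 = 13.

13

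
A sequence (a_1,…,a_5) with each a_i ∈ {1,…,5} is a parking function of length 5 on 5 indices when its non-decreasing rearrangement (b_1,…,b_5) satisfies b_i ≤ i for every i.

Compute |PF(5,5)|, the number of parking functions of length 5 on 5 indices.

1296

#PF = (5+1−5)·(5+1)^{5−1} = 1×1296 = 1296 (Pollak)
E.g. (2,3,1,1,3) → sorted (1,1,2,3,3): b_i ≤ i ∀i, a PF.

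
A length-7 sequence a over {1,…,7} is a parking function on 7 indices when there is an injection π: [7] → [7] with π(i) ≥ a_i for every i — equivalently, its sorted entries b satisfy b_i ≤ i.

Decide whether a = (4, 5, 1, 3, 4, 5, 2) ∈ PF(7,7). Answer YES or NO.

Sorted: b = (1, 2, 3, 4, 4, 5, 5).
  b_1=1 ≤ 1
  b_2=2 ≤ 2
  b_3=3 ≤ 3
  b_4=4 ≤ 4
  b_5=4 ≤ 5
  b_6=5 ≤ 6
  b_7=5 ≤ 7
All bounds hold ⇒ YES

YES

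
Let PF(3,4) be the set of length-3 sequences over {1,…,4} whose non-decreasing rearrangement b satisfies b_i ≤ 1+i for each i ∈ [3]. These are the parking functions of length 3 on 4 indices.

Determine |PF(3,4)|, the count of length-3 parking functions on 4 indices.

50

|PF| = (4+1−3)·(4+1)^{3−1} = 2·25 = 50 [KW]
Check (1,2,2) → sorted (1,2,2): b_i ≤ 1+i ∀i, a PF.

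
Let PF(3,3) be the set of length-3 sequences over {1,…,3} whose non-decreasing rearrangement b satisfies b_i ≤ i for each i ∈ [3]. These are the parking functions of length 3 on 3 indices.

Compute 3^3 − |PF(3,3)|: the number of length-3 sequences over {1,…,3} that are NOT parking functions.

11

|PF| = (3+1−3)·(3+1)^{3−1} = 1×16 = 16 (Konheim–Weiss)
Example (3,3,2) → sorted (2,3,3): b_1=2>1, not a PF.
3^3 − 16 = 27 − 16 = 11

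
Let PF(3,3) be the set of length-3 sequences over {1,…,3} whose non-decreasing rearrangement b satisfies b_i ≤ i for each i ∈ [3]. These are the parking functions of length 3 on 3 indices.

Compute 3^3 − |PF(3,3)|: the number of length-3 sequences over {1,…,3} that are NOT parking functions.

11

|PF(3,3)| = (3−3+1)·(3+1)^(3−1) = 1 · 16 = 16
Example (3,3,1) → sorted (1,3,3): b_2=3>2, not a PF.
3^3 − 16 = 27 − 16 = 11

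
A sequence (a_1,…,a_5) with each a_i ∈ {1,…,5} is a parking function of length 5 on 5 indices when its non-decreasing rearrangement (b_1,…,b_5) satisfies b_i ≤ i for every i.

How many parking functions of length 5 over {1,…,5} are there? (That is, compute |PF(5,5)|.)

1296

Count = (5+1−5)·(5+1)^{5−1} = 1×1296 = 1296 [KW]
E.g. (2,3,2,4,1) → sorted (1,2,2,3,4): b_i ≤ i ∀i, a PF.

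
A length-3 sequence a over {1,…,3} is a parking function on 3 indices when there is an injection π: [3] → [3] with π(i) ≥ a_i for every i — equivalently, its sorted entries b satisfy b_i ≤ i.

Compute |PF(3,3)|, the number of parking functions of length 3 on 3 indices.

16

|PF| = (4−3)·4^(3−1) = 1·16 = 16
One tuple (1,3,2) → sorted (1,2,3): b_i ≤ i ∀i, a PF.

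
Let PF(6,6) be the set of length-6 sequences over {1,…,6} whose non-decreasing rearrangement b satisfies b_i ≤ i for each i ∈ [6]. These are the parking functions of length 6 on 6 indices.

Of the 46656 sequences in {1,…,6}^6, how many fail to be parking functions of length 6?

|PF(6,6)| = (7−6)·7^(6−1) = 1·16807 = 16807
E.g. (6,5,3,4,3,1) → sorted (1,3,3,4,5,6): b_2=3>2, not a PF.
So 46656 − 16807 = 29849 fail.

29849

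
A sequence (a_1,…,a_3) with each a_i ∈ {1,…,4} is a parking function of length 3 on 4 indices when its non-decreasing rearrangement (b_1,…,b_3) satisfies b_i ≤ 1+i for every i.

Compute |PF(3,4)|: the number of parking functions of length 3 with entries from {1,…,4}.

50

#PF = (4−3+1)·(4+1)^(3−1) = 2×25 = 50 (Konheim–Weiss)
E.g. (2,4,3) → sorted (2,3,4): b_i ≤ 1+i ∀i, a PF.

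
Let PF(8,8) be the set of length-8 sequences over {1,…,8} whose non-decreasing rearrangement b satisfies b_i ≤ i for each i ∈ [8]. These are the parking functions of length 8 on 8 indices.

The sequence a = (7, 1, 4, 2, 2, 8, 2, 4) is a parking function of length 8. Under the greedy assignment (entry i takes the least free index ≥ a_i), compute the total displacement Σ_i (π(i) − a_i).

Σπ = 8·9/2 = 36 (π permutes [8]); Σa = 7+1+4+2+2+8+2+4 = 30; disp = 36−30 = 6.

6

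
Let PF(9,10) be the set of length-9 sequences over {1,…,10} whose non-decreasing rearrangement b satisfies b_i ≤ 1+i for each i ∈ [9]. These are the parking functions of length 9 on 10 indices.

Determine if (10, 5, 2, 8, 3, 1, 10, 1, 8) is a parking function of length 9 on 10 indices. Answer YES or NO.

NO

Rearranged: b = (1, 1, 2, 3, 5, 8, 8, 10, 10).
  b_1=1 ≤ 2
  b_2=1 ≤ 3
  b_3=2 ≤ 4
  b_4=3 ≤ 5
  b_5=5 ≤ 6
  b_6=8 > 7
  fails at i=6 ⇒ NO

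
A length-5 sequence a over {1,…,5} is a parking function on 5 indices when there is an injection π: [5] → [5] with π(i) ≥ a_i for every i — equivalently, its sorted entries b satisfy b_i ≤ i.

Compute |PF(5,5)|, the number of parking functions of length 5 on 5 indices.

1296

|PF(5,5)| = (6−5)·6^(5−1) = 1 · 1296 = 1296 [KW]
Example (1,3,5,3,1) → sorted (1,1,3,3,5): b_i ≤ i ∀i, a PF.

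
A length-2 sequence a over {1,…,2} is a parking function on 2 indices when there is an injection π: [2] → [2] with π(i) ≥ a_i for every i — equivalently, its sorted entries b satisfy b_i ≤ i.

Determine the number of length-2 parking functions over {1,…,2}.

|PF(2,2)| = 1·3^1 = 1 · 3 = 3 (Konheim–Weiss)
E.g. (1,2) → sorted (1,2): b_i ≤ i ∀i, a PF.

3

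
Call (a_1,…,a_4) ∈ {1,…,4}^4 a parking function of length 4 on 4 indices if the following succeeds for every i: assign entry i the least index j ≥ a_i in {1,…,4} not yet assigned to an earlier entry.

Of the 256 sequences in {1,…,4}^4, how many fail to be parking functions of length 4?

131

|PF| = (5−4)·5^(4−1) = 1×125 = 125 (Konheim–Weiss)
Check (1,3,4,4) → sorted (1,3,4,4): b_2=3>2, not a PF.
4^4 − 125 = 256 − 125 = 131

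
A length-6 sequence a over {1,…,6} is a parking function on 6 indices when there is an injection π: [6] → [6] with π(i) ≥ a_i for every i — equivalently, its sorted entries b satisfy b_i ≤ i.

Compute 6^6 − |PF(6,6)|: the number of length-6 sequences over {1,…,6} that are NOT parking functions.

|PF| = 1·7^5 = 1×16807 = 16807 (Pollak)
One tuple (3,3,6,6,5,4) → sorted (3,3,4,5,6,6): b_1=3>1, not a PF.
So 46656 − 16807 = 29849 fail.

29849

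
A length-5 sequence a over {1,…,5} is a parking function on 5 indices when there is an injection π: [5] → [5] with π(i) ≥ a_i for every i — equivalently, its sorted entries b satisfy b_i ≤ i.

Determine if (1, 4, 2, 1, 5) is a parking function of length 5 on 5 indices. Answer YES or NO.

Sorted: b = (1, 1, 2, 4, 5).
  b_1=1 ≤ 1
  b_2=1 ≤ 2
  b_3=2 ≤ 3
  b_4=4 ≤ 4
  b_5=5 ≤ 5
All bounds hold ⇒ YES

YES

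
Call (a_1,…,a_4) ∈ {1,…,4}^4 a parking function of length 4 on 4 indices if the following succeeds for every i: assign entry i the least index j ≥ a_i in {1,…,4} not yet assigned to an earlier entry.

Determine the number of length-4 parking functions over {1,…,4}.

#PF = (5−4)·5^(4−1) = 1·125 = 125
One tuple (2,2,1,4) → sorted (1,2,2,4): b_i ≤ i ∀i, a PF.

125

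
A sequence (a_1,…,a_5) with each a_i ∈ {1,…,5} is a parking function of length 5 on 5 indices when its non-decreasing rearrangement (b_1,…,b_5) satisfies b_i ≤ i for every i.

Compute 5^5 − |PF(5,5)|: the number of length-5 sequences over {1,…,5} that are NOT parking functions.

|PF| = (5−5+1)·(5+1)^(5−1) = 1·1296 = 1296
One tuple (4,4,3,4,2) → sorted (2,3,4,4,4): b_1=2>1, not a PF.
Total 3125; non-PF = 3125−1296 = 1829

1829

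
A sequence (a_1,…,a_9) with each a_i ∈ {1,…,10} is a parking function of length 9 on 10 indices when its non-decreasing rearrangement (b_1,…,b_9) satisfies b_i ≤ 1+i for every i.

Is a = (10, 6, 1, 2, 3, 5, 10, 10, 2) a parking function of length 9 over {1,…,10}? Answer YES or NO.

Rearranged: b = (1, 2, 2, 3, 5, 6, 10, 10, 10).
  b_1=1 ≤ 2
  b_2=2 ≤ 3
  b_3=2 ≤ 4
  b_4=3 ≤ 5
  b_5=5 ≤ 6
  b_6=6 ≤ 7
  b_7=10 > 8
  fails at i=7 ⇒ NO

NO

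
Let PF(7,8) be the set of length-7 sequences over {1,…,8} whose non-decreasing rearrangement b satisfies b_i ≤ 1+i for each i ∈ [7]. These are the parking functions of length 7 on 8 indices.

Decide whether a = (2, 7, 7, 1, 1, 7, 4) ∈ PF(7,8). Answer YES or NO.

NO

Sorted: b = (1, 1, 2, 4, 7, 7, 7).
  b_1=1 ≤ 2
  b_2=1 ≤ 3
  b_3=2 ≤ 4
  b_4=4 ≤ 5
  b_5=7 > 6
  fails at i=5 ⇒ NO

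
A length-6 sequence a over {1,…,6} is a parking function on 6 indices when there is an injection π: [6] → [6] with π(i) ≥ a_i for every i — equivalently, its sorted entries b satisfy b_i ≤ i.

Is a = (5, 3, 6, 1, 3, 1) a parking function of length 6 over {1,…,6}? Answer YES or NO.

Sorted: b = (1, 1, 3, 3, 5, 6).
  b_1=1 ≤ 1
  b_2=1 ≤ 2
  b_3=3 ≤ 3
  b_4=3 ≤ 4
  b_5=5 ≤ 5
  b_6=6 ≤ 6
All bounds hold ⇒ YES

YES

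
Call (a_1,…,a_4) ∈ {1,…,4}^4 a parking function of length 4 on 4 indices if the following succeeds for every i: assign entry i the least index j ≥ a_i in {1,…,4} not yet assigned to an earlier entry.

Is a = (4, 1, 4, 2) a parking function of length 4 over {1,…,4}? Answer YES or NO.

NO

Sorted: b = (1, 2, 4, 4).
  b_1=1 ≤ 1
  b_2=2 ≤ 2
  b_3=4 > 3
  fails at i=3 ⇒ NO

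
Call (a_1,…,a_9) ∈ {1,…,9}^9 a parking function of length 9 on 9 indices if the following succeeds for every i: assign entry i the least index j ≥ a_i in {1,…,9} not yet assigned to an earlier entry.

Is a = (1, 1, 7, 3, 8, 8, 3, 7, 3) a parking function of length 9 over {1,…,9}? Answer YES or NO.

Sorted: b = (1, 1, 3, 3, 3, 7, 7, 8, 8).
  b_1=1 ≤ 1
  b_2=1 ≤ 2
  b_3=3 ≤ 3
  b_4=3 ≤ 4
  b_5=3 ≤ 5
  b_6=7 > 6
  fails at i=6 ⇒ NO

NO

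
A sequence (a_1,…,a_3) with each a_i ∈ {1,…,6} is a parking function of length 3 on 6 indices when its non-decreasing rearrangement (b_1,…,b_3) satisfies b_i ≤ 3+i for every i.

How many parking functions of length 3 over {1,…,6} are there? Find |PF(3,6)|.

#PF = (7−3)·7^(3−1) = 4 · 49 = 196 (Konheim–Weiss)
Example (6,3,2) → sorted (2,3,6): b_i ≤ 3+i ∀i, a PF.

196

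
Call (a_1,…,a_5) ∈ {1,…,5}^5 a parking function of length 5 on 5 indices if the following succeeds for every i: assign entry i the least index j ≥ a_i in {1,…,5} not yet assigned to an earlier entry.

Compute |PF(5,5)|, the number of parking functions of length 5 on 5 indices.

1296

|PF| = (5+1−5)·(5+1)^{5−1} = 1×1296 = 1296 [KW]
One tuple (2,1,5,3,1) → sorted (1,1,2,3,5): b_i ≤ i ∀i, a PF.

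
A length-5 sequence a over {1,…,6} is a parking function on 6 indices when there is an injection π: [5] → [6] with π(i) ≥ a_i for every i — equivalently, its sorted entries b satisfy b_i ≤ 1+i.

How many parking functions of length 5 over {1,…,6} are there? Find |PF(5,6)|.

|PF(5,6)| = (6−5+1)·(6+1)^(5−1) = 2·2401 = 4802 (Konheim–Weiss)
Check (4,3,2,4,2) → sorted (2,2,3,4,4): b_i ≤ 1+i ∀i, a PF.

4802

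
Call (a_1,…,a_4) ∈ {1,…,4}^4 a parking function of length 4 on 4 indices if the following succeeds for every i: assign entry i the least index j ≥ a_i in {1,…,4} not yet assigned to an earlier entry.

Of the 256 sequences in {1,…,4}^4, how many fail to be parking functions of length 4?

131

|PF| = (4+1−4)·(4+1)^{4−1} = 1·125 = 125 [KW]
E.g. (3,2,4,2) → sorted (2,2,3,4): b_1=2>1, not a PF.
So 256 − 125 = 131 fail.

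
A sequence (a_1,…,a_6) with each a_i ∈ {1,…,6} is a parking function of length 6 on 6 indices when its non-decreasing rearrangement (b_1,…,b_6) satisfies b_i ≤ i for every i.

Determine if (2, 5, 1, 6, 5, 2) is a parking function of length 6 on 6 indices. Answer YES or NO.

NO

Rearranged: b = (1, 2, 2, 5, 5, 6).
  b_1=1 ≤ 1
  b_2=2 ≤ 2
  b_3=2 ≤ 3
  b_4=5 > 4
  fails at i=4 ⇒ NO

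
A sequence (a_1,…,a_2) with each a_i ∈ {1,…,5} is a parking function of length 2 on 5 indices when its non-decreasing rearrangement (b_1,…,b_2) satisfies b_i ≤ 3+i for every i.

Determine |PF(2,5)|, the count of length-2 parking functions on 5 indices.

24

|PF| = (5−2+1)·(5+1)^(2−1) = 4 · 6 = 24 (Konheim–Weiss)
Check (2,2) → sorted (2,2): b_i ≤ 3+i ∀i, a PF.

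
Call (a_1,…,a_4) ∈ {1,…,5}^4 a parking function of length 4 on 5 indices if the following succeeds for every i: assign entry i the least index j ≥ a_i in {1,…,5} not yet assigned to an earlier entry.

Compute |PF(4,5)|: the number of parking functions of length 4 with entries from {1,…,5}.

|PF(4,5)| = (5−4+1)·(5+1)^(4−1) = 2 · 216 = 432
E.g. (5,2,2,3) → sorted (2,2,3,5): b_i ≤ 1+i ∀i, a PF.

432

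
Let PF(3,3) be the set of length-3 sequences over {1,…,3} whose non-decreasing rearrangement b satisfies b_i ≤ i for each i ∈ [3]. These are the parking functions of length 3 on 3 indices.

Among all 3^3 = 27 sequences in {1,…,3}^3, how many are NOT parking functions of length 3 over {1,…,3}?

11

|PF(3,3)| = (4−3)·4^(3−1) = 1 · 16 = 16 [KW]
E.g. (2,3,2) → sorted (2,2,3): b_1=2>1, not a PF.
Total 27; non-PF = 27−16 = 11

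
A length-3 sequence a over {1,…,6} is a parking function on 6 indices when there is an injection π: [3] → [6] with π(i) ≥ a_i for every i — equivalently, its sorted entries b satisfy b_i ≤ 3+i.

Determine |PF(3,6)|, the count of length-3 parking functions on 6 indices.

196

Count = (6+1−3)·(6+1)^{3−1} = 4 · 49 = 196
E.g. (5,3,4) → sorted (3,4,5): b_i ≤ 3+i ∀i, a PF.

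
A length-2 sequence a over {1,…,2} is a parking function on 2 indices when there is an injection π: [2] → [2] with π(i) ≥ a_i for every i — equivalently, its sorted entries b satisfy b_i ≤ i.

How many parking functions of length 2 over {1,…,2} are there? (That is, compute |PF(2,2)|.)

3

Count = (3−2)·3^(2−1) = 1·3 = 3 (Konheim–Weiss)
E.g. (2,1) → sorted (1,2): b_i ≤ i ∀i, a PF.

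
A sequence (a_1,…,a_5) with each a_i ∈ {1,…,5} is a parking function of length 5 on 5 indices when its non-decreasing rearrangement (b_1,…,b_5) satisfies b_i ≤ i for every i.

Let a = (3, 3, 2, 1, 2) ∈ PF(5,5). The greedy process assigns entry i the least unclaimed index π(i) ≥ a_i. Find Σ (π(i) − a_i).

Σπ(i) = 1+…+5 = 15; Σa = 3+3+2+1+2 = 11; disp = 15−11 = 4.

4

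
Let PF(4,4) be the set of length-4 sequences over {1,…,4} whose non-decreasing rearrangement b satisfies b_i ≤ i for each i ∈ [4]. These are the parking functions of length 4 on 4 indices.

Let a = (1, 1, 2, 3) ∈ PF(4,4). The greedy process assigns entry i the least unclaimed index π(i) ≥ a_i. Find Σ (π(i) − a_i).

3

Σπ = 10 ({1..4} each once); Σa = 1+1+2+3 = 7; disp = 10−7 = 3.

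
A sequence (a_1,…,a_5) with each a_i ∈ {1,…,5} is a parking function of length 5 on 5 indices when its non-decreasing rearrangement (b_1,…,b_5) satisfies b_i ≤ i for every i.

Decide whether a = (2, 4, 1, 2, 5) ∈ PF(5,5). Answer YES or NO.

YES

Sorted: b = (1, 2, 2, 4, 5).
  b_1=1 ≤ 1
  b_2=2 ≤ 2
  b_3=2 ≤ 3
  b_4=4 ≤ 4
  b_5=5 ≤ 5
All bounds hold ⇒ YES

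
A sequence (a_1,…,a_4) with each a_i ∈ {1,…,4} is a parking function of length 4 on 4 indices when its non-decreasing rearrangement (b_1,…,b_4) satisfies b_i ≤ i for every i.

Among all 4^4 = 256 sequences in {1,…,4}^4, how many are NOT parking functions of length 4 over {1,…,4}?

#PF = (4−4+1)·(4+1)^(4−1) = 1 · 125 = 125 (Konheim–Weiss)
Check (4,4,3,3) → sorted (3,3,4,4): b_1=3>1, not a PF.
So 256 − 125 = 131 fail.

131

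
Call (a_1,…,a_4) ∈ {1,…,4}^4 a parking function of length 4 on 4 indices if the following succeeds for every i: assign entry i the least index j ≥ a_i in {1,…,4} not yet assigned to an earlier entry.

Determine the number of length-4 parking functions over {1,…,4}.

#PF = (4+1−4)·(4+1)^{4−1} = 1×125 = 125
One tuple (3,1,4,2) → sorted (1,2,3,4): b_i ≤ i ∀i, a PF.

125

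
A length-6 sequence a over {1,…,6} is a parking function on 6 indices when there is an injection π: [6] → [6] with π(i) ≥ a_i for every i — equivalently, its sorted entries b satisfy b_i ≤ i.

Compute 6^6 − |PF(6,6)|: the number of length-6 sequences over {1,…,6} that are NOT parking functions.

29849

Count = (6+1−6)·(6+1)^{6−1} = 1·16807 = 16807 (Pollak)
Example (6,4,4,6,6,3) → sorted (3,4,4,6,6,6): b_1=3>1, not a PF.
6^6 − 16807 = 46656 − 16807 = 29849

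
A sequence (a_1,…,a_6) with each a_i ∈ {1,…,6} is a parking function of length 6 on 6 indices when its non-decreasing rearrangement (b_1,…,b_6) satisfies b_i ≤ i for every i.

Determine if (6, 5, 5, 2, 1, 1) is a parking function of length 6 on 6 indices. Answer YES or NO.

Sorted: b = (1, 1, 2, 5, 5, 6).
  b_1=1 ≤ 1
  b_2=1 ≤ 2
  b_3=2 ≤ 3
  b_4=5 > 4
  fails at i=4 ⇒ NO

NO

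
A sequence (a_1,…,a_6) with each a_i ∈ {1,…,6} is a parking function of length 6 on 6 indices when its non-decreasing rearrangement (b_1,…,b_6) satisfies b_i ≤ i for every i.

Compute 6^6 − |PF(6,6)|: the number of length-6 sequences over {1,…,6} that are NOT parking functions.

29849

Count = (7−6)·7^(6−1) = 1×16807 = 16807 (Konheim–Weiss)
E.g. (3,3,3,6,2,3) → sorted (2,3,3,3,3,6): b_1=2>1, not a PF.
Total 46656; non-PF = 46656−16807 = 29849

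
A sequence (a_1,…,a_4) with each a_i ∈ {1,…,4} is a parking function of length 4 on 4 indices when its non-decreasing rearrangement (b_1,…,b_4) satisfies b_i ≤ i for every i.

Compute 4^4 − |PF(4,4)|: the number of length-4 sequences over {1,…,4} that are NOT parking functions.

|PF(4,4)| = (4+1−4)·(4+1)^{4−1} = 1 · 125 = 125 (Konheim–Weiss)
One tuple (4,3,3,2) → sorted (2,3,3,4): b_1=2>1, not a PF.
Total 256; non-PF = 256−125 = 131

131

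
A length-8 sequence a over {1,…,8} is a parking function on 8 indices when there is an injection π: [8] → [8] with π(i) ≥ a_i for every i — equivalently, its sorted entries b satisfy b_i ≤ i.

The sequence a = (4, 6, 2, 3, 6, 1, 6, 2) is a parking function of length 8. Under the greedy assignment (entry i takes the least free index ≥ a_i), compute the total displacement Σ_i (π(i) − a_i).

6

Σπ = 8·9/2 = 36 (π permutes [8]); Σa = 4+6+2+3+6+1+6+2 = 30; disp = 36−30 = 6.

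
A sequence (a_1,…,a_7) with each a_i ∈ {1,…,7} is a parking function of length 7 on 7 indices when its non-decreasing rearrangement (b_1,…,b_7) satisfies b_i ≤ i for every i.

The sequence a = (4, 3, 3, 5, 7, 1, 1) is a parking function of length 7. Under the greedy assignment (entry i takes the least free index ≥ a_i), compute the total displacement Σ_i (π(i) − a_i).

Σπ(i) = 1+…+7 = 28; Σa = 4+3+3+5+7+1+1 = 24; disp = 28−24 = 4.

4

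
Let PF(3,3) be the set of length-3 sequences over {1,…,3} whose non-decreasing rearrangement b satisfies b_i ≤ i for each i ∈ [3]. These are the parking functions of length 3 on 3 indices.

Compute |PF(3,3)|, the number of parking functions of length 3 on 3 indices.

16

|PF| = (3−3+1)·(3+1)^(3−1) = 1·16 = 16 (Pollak)
One tuple (1,1,3) → sorted (1,1,3): b_i ≤ i ∀i, a PF.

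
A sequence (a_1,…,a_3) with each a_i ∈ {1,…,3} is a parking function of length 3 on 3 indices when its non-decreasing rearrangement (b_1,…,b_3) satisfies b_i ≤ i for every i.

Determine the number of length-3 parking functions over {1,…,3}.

Count = (3+1−3)·(3+1)^{3−1} = 1×16 = 16 (Konheim–Weiss)
E.g. (1,3,1) → sorted (1,1,3): b_i ≤ i ∀i, a PF.

16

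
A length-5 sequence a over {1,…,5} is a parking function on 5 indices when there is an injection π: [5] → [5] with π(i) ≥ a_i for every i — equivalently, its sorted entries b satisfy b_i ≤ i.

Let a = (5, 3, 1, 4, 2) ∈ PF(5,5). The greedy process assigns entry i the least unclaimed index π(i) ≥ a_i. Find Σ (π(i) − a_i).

Σπ = 15 ({1..5} each once); Σa = 5+3+1+4+2 = 15; disp = 15−15 = 0.

0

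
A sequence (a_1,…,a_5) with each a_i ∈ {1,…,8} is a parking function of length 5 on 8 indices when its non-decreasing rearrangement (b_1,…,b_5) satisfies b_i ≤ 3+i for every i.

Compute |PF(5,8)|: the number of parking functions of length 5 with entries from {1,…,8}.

#PF = (8+1−5)·(8+1)^{5−1} = 4×6561 = 26244 [KW]
Check (3,6,6,4,1) → sorted (1,3,4,6,6): b_i ≤ 3+i ∀i, a PF.

26244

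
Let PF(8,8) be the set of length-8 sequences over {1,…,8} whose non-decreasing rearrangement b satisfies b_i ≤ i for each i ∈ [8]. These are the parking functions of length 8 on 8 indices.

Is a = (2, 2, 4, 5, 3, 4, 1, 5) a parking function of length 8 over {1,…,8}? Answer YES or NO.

Sorted: b = (1, 2, 2, 3, 4, 4, 5, 5).
  b_1=1 ≤ 1
  b_2=2 ≤ 2
  b_3=2 ≤ 3
  b_4=3 ≤ 4
  b_5=4 ≤ 5
  b_6=4 ≤ 6
  b_7=5 ≤ 7
  b_8=5 ≤ 8
All bounds hold ⇒ YES

YES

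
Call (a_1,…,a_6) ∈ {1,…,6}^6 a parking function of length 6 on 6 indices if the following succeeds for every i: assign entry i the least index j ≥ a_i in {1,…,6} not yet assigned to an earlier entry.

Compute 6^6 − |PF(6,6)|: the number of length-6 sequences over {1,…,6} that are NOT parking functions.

|PF| = 1·7^5 = 1·16807 = 16807
E.g. (3,3,3,4,5,5) → sorted (3,3,3,4,5,5): b_1=3>1, not a PF.
6^6 − 16807 = 46656 − 16807 = 29849

29849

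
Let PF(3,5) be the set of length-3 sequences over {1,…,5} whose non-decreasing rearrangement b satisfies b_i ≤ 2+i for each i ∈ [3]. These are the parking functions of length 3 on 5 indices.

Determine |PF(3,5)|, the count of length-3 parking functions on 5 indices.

|PF| = (6−3)·6^(3−1) = 3 · 36 = 108 (Pollak)
Check (4,5,1) → sorted (1,4,5): b_i ≤ 2+i ∀i, a PF.

108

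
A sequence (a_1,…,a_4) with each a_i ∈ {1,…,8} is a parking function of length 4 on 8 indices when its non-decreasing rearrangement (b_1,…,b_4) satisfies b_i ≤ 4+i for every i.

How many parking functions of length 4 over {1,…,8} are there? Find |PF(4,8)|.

3645

#PF = (9−4)·9^(4−1) = 5×729 = 3645 (Pollak)
Example (6,5,3,2) → sorted (2,3,5,6): b_i ≤ 4+i ∀i, a PF.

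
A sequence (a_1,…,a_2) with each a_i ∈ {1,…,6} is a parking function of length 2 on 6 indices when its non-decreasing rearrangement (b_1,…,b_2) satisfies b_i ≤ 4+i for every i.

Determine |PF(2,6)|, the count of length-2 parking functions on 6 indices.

|PF| = (6−2+1)·(6+1)^(2−1) = 5 · 7 = 35
E.g. (1,4) → sorted (1,4): b_i ≤ 4+i ∀i, a PF.

35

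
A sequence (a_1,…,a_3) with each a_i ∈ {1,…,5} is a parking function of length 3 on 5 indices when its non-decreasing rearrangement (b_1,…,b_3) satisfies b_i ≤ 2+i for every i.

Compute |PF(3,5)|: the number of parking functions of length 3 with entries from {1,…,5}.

|PF(3,5)| = (5−3+1)·(5+1)^(3−1) = 3 · 36 = 108 (Konheim–Weiss)
E.g. (3,5,4) → sorted (3,4,5): b_i ≤ 2+i ∀i, a PF.

108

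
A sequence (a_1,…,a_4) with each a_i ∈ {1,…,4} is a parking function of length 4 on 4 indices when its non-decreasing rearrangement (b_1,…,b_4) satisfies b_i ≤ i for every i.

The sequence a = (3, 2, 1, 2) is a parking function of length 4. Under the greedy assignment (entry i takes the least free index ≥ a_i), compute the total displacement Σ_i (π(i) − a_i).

Σπ = 10 ({1..4} each once); Σa = 3+2+1+2 = 8; disp = 10−8 = 2.

2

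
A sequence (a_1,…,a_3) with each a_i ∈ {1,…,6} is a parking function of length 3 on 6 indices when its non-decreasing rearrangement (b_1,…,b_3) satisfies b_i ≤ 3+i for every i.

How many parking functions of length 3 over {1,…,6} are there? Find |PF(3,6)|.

|PF(3,6)| = (6+1−3)·(6+1)^{3−1} = 4×49 = 196 (Konheim–Weiss)
E.g. (1,3,5) → sorted (1,3,5): b_i ≤ 3+i ∀i, a PF.

196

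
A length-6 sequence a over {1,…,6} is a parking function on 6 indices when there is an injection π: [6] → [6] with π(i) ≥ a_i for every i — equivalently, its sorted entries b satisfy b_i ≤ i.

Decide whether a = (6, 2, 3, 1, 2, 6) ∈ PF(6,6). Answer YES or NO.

Order a: b = (1, 2, 2, 3, 6, 6).
  b_1=1 ≤ 1
  b_2=2 ≤ 2
  b_3=2 ≤ 3
  b_4=3 ≤ 4
  b_5=6 > 5
  fails at i=5 ⇒ NO

NO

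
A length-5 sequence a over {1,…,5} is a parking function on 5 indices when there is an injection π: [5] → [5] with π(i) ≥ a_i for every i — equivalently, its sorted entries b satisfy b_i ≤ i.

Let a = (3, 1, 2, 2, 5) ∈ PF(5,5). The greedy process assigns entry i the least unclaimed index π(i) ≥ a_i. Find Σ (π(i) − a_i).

2

Σπ = 5·6/2 = 15 (π permutes [5]); Σa = 3+1+2+2+5 = 13; disp = 15−13 = 2.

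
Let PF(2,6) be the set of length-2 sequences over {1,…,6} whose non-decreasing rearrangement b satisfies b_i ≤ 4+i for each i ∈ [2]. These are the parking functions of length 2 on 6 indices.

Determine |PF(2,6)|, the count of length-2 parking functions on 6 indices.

|PF| = (6−2+1)·(6+1)^(2−1) = 5 · 7 = 35
Check (1,4) → sorted (1,4): b_i ≤ 4+i ∀i, a PF.

35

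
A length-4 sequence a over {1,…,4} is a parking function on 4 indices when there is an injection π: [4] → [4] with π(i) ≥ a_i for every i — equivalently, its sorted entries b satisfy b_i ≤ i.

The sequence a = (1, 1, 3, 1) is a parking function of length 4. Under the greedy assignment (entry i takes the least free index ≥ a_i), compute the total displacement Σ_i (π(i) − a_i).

4

Σπ = 4·5/2 = 10 (π permutes [4]); Σa = 1+1+3+1 = 6; disp = 10−6 = 4.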